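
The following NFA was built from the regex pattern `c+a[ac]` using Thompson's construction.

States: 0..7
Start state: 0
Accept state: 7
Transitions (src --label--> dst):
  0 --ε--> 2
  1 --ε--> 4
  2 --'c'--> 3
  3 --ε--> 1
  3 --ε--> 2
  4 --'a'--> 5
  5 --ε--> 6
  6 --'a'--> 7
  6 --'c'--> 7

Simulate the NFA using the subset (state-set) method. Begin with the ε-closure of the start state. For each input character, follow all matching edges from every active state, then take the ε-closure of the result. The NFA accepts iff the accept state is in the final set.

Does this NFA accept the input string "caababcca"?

Answer: REJECT

Trace:
start: ε-closure({0}) = {0,2}
'c' @ 1: {1,2,3,4}
'a' @ 2: {5,6}
'a' @ 3: {7}  [accepting]
'b' @ 4: {}  — no active states
rest 'abcca' ignored (set empty)
end set {} — state 7 not in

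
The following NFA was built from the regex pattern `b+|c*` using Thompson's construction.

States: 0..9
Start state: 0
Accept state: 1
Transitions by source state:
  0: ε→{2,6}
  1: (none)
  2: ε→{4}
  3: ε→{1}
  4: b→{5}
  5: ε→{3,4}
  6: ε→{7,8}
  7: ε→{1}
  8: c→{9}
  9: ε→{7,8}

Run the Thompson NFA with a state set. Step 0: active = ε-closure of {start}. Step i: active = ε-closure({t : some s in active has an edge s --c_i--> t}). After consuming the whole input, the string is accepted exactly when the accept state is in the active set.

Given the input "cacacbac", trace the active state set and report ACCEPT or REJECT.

S₀ = ε-closure({0}) = {0,1,2,4,6,7,8}
'c' @ 1: {1,7,8,9}  [accepting]
'a' @ 2: {}  — dead — no transitions
rest 'cacbac' ignored (set empty)
end set {} — state 1 not in

Answer: REJECT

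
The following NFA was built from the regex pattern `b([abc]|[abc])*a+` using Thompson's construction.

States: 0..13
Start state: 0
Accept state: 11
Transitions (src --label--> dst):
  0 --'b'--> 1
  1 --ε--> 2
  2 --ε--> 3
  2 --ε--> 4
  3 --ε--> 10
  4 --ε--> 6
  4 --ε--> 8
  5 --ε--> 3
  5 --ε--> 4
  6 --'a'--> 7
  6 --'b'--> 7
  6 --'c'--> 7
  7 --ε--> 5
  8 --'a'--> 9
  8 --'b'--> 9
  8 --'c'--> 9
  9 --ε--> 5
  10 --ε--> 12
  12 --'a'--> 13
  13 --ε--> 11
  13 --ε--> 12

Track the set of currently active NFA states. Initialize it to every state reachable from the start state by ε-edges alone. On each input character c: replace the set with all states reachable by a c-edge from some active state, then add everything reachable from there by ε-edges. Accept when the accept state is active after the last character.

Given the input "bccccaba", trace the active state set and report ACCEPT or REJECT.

S₀ = ε-closure({0}) = {0}
'b' @ 1: {1,2,3,4,6,8,10,12}
'c' @ 2: {3,4,5,6,7,8,9,10,12}
'c' @ 3: {3,4,5,6,7,8,9,10,12}
'c' @ 4: {3,4,5,6,7,8,9,10,12}
'c' @ 5: {3,4,5,6,7,8,9,10,12}
'a' @ 6: {3,4,5,6,7,8,9,10,11,12,13}  ✓accept
'b' @ 7: {3,4,5,6,7,8,9,10,12}
'a' @ 8: {3,4,5,6,7,8,9,10,11,12,13}  ✓accept
end set {3,4,5,6,7,8,9,10,11,12,13} — state 11 in

Answer: ACCEPT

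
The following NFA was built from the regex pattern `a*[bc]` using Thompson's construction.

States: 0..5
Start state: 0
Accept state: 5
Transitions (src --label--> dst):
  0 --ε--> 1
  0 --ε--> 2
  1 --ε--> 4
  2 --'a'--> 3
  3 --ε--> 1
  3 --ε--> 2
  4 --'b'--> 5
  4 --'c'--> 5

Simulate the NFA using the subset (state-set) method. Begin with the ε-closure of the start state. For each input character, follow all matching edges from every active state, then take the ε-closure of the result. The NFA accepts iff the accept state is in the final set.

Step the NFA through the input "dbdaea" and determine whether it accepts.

initial (ε-close {0}): {0,1,2,4}
'd' @ 1: {}  — no active states
rest 'bdaea' ignored (set empty)
final: {}; accept 5 not in set

Answer: REJECT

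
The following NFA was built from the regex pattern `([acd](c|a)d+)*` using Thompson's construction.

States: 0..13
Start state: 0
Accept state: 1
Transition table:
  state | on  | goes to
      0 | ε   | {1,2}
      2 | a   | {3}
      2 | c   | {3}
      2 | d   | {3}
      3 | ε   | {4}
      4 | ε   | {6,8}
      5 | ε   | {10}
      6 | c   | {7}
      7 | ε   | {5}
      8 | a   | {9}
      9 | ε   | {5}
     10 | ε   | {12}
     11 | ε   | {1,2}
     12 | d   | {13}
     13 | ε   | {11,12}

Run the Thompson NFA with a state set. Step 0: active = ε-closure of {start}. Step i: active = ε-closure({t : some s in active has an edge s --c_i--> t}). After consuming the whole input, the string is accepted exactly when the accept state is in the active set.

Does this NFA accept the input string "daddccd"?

Answer: ACCEPT

Derivation:
initial (ε-close {0}): {0,1,2}
'd' @ 1: {3,4,6,8}
'a' @ 2: {5,9,10,12}
'd' @ 3: {1,2,11,12,13}  ✓accept
'd' @ 4: {1,2,3,4,6,8,11,12,13}  ✓accept
'c' @ 5: {3,4,5,6,7,8,10,12}
'c' @ 6: {5,7,10,12}
'd' @ 7: {1,2,11,12,13}  ✓accept
final: {1,2,11,12,13}; accept 1 in set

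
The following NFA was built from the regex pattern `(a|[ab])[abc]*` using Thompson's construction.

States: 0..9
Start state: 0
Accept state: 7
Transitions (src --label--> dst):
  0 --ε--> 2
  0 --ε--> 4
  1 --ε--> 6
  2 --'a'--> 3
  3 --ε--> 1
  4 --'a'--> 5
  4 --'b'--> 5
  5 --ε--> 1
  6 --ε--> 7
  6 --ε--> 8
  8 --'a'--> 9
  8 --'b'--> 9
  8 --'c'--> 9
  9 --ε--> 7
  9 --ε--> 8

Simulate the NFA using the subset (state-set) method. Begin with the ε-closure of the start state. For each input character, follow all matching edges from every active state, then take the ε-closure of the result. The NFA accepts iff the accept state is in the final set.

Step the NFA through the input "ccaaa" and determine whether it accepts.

Answer: REJECT

Trace:
S₀ = ε-closure({0}) = {0,2,4}
'c' @ 1: {}  — dead — no transitions
rest 'caaa' ignored (set empty)
after full input: {}  (accept=7 not in)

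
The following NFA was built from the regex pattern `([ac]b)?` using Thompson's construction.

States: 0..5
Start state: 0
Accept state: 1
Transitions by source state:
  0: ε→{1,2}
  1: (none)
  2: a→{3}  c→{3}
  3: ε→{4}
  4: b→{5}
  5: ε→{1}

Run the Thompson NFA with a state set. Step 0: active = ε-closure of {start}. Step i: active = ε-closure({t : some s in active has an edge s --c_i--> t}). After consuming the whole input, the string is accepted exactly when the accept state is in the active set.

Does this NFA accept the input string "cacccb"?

Answer: REJECT

Trace:
S₀ = ε-closure({0}) = {0,1,2}
'c' @ 1: {3,4}
'a' @ 2: {}  — dead — no transitions
rest 'cccb' ignored (set empty)
final: {}; accept 1 not in set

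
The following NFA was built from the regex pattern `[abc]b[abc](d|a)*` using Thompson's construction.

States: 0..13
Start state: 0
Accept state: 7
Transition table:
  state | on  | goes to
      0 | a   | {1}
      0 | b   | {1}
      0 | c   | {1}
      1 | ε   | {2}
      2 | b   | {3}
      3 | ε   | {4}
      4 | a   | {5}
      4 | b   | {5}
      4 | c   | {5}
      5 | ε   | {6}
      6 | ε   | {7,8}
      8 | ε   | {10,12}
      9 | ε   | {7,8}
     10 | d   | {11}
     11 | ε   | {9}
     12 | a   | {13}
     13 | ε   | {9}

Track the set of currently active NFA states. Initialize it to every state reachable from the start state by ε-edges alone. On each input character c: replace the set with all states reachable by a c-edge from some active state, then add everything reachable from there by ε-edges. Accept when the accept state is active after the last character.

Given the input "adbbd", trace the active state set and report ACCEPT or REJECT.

Answer: REJECT

Trace:
S₀ = ε-closure({0}) = {0}
'a' @ 1: {1,2}
'd' @ 2: {}  — dead — no transitions
rest 'bbd' ignored (set empty)
after full input: {}  (accept=7 not in)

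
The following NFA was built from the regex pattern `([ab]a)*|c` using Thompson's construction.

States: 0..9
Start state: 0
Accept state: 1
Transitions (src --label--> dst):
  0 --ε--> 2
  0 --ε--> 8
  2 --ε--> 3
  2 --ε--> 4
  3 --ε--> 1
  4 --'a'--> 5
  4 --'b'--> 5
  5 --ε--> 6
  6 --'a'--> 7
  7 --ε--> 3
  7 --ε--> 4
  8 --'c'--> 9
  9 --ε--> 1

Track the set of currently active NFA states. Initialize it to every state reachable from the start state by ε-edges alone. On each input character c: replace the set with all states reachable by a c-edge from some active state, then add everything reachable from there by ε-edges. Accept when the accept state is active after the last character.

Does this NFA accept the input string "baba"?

S₀ = ε-closure({0}) = {0,1,2,3,4,8}
'b' @ 1: {5,6}
'a' @ 2: {1,3,4,7}  [accepting]
'b' @ 3: {5,6}
'a' @ 4: {1,3,4,7}  [accepting]
final: {1,3,4,7}; accept 1 in set

Answer: ACCEPT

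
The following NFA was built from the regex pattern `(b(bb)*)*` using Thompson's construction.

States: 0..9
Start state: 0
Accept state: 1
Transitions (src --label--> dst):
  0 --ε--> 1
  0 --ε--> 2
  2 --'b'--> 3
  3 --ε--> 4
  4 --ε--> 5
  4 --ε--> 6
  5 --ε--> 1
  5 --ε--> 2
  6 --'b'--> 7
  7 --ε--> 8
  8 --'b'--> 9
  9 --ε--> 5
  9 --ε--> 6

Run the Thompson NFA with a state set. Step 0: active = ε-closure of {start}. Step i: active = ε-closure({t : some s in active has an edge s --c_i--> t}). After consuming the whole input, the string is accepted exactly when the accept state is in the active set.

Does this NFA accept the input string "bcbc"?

Answer: REJECT

Trace:
S₀ = ε-closure({0}) = {0,1,2}
'b' @ 1: {1,2,3,4,5,6}  (accept∈set)
'c' @ 2: {}  — dead — no transitions
rest 'bc' ignored (set empty)
after full input: {}  (accept=1 not in)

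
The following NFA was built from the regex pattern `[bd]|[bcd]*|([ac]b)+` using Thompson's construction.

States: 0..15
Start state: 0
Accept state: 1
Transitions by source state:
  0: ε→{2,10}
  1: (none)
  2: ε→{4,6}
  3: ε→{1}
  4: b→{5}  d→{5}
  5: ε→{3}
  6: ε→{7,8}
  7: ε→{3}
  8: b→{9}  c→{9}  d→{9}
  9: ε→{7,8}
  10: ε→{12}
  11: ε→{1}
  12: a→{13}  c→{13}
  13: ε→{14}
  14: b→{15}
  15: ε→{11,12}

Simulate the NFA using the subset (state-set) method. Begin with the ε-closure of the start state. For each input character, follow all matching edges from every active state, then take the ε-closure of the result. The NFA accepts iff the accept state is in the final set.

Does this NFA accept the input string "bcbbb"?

start: ε-closure({0}) = {0,1,2,3,4,6,7,8,10,12}
'b' @ 1: {1,3,5,7,8,9}  (accept∈set)
'c' @ 2: {1,3,7,8,9}  (accept∈set)
'b' @ 3: {1,3,7,8,9}  (accept∈set)
'b' @ 4: {1,3,7,8,9}  (accept∈set)
'b' @ 5: {1,3,7,8,9}  (accept∈set)
end set {1,3,7,8,9} — state 1 in

Answer: ACCEPT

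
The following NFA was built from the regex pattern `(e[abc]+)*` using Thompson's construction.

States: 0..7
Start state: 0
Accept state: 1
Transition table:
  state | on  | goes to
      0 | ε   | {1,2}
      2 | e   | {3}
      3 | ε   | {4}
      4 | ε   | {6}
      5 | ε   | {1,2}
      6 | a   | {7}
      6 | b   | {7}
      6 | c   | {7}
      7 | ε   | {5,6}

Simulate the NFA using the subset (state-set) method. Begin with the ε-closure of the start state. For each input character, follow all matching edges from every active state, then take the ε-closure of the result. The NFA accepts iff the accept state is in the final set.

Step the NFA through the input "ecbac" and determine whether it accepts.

initial (ε-close {0}): {0,1,2}
'e' @ 1: {3,4,6}
'c' @ 2: {1,2,5,6,7}  [accepting]
'b' @ 3: {1,2,5,6,7}  [accepting]
'a' @ 4: {1,2,5,6,7}  [accepting]
'c' @ 5: {1,2,5,6,7}  [accepting]
after full input: {1,2,5,6,7}  (accept=1 in)

Answer: ACCEPT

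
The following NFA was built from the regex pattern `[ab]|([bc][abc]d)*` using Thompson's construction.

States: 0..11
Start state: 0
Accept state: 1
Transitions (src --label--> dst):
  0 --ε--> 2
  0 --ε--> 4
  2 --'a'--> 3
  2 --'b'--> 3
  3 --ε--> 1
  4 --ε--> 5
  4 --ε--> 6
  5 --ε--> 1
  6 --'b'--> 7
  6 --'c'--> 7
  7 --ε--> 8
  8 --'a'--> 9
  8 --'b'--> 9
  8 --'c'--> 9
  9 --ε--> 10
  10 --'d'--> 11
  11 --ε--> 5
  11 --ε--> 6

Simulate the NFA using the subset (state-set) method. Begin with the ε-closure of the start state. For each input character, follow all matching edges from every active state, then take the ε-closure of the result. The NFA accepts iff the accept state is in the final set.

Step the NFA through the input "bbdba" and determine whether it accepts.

Answer: REJECT

Trace:
S₀ = ε-closure({0}) = {0,1,2,4,5,6}
'b' @ 1: {1,3,7,8}  ✓accept
'b' @ 2: {9,10}
'd' @ 3: {1,5,6,11}  ✓accept
'b' @ 4: {7,8}
'a' @ 5: {9,10}
final: {9,10}; accept 1 not in set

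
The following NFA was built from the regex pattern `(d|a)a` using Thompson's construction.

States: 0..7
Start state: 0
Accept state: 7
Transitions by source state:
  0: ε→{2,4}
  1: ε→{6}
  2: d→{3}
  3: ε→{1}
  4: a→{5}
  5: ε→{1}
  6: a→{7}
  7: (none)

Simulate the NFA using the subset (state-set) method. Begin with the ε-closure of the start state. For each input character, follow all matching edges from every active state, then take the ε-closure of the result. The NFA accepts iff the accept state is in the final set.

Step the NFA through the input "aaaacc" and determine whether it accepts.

start: ε-closure({0}) = {0,2,4}
'a' @ 1: {1,5,6}
'a' @ 2: {7}  (accept∈set)
'a' @ 3: {}  — state set empty
rest 'acc' ignored (set empty)
after full input: {}  (accept=7 not in)

Answer: REJECT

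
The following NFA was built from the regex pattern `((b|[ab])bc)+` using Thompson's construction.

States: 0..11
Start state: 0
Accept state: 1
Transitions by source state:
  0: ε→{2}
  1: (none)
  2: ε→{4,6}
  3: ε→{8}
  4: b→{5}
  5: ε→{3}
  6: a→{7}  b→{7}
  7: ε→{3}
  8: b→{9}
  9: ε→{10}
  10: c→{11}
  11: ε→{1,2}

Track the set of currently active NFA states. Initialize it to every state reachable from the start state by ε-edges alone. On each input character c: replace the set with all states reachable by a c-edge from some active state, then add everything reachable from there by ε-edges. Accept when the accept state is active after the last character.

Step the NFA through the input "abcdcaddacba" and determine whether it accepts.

Answer: REJECT

Derivation:
initial (ε-close {0}): {0,2,4,6}
'a' @ 1: {3,7,8}
'b' @ 2: {9,10}
'c' @ 3: {1,2,4,6,11}  (accept∈set)
'd' @ 4: {}  — dead — no transitions
rest 'caddacba' ignored (set empty)
end set {} — state 1 not in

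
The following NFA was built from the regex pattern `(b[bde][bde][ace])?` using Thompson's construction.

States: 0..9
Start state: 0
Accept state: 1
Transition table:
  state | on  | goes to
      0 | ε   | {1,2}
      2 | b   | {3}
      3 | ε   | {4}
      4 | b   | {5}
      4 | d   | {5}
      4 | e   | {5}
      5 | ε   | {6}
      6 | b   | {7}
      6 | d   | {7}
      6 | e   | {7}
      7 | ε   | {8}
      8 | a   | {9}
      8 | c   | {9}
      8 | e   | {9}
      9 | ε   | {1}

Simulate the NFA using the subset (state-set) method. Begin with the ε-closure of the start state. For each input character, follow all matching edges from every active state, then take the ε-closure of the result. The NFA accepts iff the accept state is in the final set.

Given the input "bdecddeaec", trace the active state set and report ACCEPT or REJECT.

Answer: REJECT

Derivation:
S₀ = ε-closure({0}) = {0,1,2}
'b' @ 1: {3,4}
'd' @ 2: {5,6}
'e' @ 3: {7,8}
'c' @ 4: {1,9}  ✓accept
'd' @ 5: {}  — dead — no transitions
rest 'deaec' ignored (set empty)
after full input: {}  (accept=1 not in)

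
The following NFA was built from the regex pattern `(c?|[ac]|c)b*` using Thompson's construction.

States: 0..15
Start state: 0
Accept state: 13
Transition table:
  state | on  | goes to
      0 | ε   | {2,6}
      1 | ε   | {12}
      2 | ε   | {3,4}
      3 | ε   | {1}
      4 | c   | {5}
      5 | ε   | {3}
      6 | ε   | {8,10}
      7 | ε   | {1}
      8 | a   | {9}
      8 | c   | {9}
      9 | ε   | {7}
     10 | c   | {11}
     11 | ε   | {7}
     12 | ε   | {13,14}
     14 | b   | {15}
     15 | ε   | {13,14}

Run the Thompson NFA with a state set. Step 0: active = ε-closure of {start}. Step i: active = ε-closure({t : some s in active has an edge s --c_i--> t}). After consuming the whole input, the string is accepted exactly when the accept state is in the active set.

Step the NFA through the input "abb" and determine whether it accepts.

Answer: ACCEPT

Steps:
start: ε-closure({0}) = {0,1,2,3,4,6,8,10,12,13,14}
'a' @ 1: {1,7,9,12,13,14}  [accepting]
'b' @ 2: {13,14,15}  [accepting]
'b' @ 3: {13,14,15}  [accepting]
end set {13,14,15} — state 13 in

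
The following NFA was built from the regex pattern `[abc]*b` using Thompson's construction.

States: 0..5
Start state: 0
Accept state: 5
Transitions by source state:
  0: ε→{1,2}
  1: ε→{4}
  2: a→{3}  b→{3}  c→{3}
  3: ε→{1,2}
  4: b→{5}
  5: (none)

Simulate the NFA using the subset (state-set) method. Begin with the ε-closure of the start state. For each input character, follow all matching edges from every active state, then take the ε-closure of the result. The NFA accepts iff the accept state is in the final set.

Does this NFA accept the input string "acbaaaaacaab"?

start: ε-closure({0}) = {0,1,2,4}
'a' @ 1: {1,2,3,4}
'c' @ 2: {1,2,3,4}
'b' @ 3: {1,2,3,4,5}  [accepting]
'a' @ 4: {1,2,3,4}
'a' @ 5: {1,2,3,4}
'a' @ 6: {1,2,3,4}
'a' @ 7: {1,2,3,4}
'a' @ 8: {1,2,3,4}
'c' @ 9: {1,2,3,4}
'a' @ 10: {1,2,3,4}
'a' @ 11: {1,2,3,4}
'b' @ 12: {1,2,3,4,5}  [accepting]
end set {1,2,3,4,5} — state 5 in

Answer: ACCEPT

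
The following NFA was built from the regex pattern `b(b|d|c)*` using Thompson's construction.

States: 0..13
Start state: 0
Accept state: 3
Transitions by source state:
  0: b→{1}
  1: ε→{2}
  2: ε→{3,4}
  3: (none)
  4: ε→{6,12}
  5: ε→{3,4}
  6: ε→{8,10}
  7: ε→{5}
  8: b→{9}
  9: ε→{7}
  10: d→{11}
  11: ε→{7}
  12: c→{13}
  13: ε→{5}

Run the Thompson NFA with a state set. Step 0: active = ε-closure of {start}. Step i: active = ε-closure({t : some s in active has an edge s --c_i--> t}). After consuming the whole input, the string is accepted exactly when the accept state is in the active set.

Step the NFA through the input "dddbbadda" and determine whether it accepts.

start: ε-closure({0}) = {0}
'd' @ 1: {}  — dead — no transitions
rest 'ddbbadda' ignored (set empty)
end set {} — state 3 not in

Answer: REJECT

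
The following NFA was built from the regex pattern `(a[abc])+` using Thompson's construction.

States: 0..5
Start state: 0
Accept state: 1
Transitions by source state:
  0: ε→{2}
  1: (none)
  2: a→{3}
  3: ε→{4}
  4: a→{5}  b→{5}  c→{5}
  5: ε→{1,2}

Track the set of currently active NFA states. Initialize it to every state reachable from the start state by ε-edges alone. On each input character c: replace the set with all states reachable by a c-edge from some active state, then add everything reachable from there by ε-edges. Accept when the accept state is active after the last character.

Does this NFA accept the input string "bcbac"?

start: ε-closure({0}) = {0,2}
'b' @ 1: {}  — no active states
rest 'cbac' ignored (set empty)
end set {} — state 1 not in

Answer: REJECT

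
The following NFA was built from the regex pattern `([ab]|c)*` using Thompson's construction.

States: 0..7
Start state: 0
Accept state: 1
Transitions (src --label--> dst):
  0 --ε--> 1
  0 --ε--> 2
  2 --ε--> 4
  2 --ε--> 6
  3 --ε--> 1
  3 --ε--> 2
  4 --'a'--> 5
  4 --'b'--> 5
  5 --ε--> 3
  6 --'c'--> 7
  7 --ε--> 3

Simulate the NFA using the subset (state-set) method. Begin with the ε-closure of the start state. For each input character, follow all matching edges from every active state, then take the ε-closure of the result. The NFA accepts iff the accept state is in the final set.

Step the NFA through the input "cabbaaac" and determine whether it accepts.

Answer: ACCEPT

Steps:
S₀ = ε-closure({0}) = {0,1,2,4,6}
'c' @ 1: {1,2,3,4,6,7}  ✓accept
'a' @ 2: {1,2,3,4,5,6}  ✓accept
'b' @ 3: {1,2,3,4,5,6}  ✓accept
'b' @ 4: {1,2,3,4,5,6}  ✓accept
'a' @ 5: {1,2,3,4,5,6}  ✓accept
'a' @ 6: {1,2,3,4,5,6}  ✓accept
'a' @ 7: {1,2,3,4,5,6}  ✓accept
'c' @ 8: {1,2,3,4,6,7}  ✓accept
after full input: {1,2,3,4,6,7}  (accept=1 in)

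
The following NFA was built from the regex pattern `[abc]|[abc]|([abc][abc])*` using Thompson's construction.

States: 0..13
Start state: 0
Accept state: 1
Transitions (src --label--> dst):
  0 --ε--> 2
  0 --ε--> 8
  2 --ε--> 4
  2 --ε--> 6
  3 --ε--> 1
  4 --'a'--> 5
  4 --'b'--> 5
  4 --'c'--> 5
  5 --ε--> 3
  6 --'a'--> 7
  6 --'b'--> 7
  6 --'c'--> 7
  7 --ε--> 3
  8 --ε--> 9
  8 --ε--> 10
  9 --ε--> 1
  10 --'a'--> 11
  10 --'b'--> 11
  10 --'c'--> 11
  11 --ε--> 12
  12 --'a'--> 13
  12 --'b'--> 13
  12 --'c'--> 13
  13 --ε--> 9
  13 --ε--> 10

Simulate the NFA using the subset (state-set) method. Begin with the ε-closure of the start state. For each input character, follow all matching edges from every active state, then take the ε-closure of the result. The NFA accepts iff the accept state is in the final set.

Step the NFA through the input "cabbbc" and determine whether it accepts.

initial (ε-close {0}): {0,1,2,4,6,8,9,10}
'c' @ 1: {1,3,5,7,11,12}  (accept∈set)
'a' @ 2: {1,9,10,13}  (accept∈set)
'b' @ 3: {11,12}
'b' @ 4: {1,9,10,13}  (accept∈set)
'b' @ 5: {11,12}
'c' @ 6: {1,9,10,13}  (accept∈set)
final: {1,9,10,13}; accept 1 in set

Answer: ACCEPT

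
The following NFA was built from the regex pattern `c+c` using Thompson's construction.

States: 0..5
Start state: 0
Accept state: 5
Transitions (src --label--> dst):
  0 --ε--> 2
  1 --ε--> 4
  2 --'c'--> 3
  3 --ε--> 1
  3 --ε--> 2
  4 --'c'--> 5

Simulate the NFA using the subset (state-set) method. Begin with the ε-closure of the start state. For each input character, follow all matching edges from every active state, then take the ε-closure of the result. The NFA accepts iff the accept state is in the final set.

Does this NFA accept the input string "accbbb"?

Answer: REJECT

Trace:
start: ε-closure({0}) = {0,2}
'a' @ 1: {}  — no active states
rest 'ccbbb' ignored (set empty)
end set {} — state 5 not in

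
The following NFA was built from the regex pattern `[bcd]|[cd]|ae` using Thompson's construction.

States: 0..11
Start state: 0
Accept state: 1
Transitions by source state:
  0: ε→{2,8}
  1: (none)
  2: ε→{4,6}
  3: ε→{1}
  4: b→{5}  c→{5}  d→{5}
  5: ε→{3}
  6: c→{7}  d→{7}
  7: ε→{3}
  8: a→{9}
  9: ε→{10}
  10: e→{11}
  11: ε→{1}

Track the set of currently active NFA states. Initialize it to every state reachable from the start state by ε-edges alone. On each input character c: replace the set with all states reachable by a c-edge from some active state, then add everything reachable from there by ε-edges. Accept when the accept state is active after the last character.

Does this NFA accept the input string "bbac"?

start: ε-closure({0}) = {0,2,4,6,8}
'b' @ 1: {1,3,5}  [accepting]
'b' @ 2: {}  — no active states
rest 'ac' ignored (set empty)
final: {}; accept 1 not in set

Answer: REJECT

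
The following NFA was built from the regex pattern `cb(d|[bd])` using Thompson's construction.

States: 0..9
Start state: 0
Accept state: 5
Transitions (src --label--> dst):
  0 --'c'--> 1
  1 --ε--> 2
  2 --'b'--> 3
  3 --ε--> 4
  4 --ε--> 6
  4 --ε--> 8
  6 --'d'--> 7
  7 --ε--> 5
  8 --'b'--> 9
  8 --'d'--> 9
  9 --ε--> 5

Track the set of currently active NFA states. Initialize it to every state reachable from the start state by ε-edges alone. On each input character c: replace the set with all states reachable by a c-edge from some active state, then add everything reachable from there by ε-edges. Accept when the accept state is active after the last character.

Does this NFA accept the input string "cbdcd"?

Answer: REJECT

Steps:
S₀ = ε-closure({0}) = {0}
'c' @ 1: {1,2}
'b' @ 2: {3,4,6,8}
'd' @ 3: {5,7,9}  (accept∈set)
'c' @ 4: {}  — state set empty
rest 'd' ignored (set empty)
after full input: {}  (accept=5 not in)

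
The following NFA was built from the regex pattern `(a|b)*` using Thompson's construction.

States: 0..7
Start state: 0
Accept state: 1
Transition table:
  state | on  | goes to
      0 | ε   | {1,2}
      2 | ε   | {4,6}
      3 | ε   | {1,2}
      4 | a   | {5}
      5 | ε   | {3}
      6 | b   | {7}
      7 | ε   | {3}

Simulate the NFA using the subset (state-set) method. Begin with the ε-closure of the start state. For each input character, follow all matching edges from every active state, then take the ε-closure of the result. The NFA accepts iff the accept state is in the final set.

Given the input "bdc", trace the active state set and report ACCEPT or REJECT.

start: ε-closure({0}) = {0,1,2,4,6}
'b' @ 1: {1,2,3,4,6,7}  [accepting]
'd' @ 2: {}  — dead — no transitions
rest 'c' ignored (set empty)
after full input: {}  (accept=1 not in)

Answer: REJECT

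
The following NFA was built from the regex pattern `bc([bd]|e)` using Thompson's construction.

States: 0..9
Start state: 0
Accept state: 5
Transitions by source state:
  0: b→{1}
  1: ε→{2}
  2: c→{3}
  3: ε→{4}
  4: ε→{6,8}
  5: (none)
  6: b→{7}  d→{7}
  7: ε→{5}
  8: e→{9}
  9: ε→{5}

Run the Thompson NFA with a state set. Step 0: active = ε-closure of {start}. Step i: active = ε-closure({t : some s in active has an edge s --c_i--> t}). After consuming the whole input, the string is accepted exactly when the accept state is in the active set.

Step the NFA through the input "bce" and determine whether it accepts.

start: ε-closure({0}) = {0}
'b' @ 1: {1,2}
'c' @ 2: {3,4,6,8}
'e' @ 3: {5,9}  (accept∈set)
end set {5,9} — state 5 in

Answer: ACCEPT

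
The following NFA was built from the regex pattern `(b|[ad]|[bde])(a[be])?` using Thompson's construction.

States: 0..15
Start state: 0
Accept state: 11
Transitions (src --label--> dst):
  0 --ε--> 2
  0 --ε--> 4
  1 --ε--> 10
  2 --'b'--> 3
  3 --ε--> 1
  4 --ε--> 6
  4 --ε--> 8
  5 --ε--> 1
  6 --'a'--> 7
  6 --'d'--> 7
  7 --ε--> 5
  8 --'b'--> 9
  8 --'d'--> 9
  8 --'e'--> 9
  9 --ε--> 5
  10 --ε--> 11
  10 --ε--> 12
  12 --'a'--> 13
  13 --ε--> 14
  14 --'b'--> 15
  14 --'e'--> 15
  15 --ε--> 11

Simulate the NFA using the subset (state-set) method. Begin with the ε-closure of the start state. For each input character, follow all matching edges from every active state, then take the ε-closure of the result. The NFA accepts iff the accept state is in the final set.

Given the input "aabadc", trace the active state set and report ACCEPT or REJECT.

initial (ε-close {0}): {0,2,4,6,8}
'a' @ 1: {1,5,7,10,11,12}  [accepting]
'a' @ 2: {13,14}
'b' @ 3: {11,15}  [accepting]
'a' @ 4: {}  — dead — no transitions
rest 'dc' ignored (set empty)
after full input: {}  (accept=11 not in)

Answer: REJECT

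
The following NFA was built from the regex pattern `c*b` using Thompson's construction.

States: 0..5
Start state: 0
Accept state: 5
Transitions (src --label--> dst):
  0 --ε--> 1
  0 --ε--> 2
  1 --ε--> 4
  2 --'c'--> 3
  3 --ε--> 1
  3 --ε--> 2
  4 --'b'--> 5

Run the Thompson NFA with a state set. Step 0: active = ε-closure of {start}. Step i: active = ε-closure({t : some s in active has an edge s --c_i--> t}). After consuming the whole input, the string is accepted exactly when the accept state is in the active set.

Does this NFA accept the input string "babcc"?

Answer: REJECT

Trace:
initial (ε-close {0}): {0,1,2,4}
'b' @ 1: {5}  (accept∈set)
'a' @ 2: {}  — state set empty
rest 'bcc' ignored (set empty)
final: {}; accept 5 not in set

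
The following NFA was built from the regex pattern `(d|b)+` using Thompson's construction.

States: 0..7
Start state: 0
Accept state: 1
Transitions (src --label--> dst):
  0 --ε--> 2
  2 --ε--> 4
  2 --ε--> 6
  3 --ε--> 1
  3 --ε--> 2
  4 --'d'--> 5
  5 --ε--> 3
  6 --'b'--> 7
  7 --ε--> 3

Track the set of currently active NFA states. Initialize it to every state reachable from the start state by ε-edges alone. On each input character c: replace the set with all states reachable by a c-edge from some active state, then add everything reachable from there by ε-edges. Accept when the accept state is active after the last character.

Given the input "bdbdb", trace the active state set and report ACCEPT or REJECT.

start: ε-closure({0}) = {0,2,4,6}
'b' @ 1: {1,2,3,4,6,7}  (accept∈set)
'd' @ 2: {1,2,3,4,5,6}  (accept∈set)
'b' @ 3: {1,2,3,4,6,7}  (accept∈set)
'd' @ 4: {1,2,3,4,5,6}  (accept∈set)
'b' @ 5: {1,2,3,4,6,7}  (accept∈set)
final: {1,2,3,4,6,7}; accept 1 in set

Answer: ACCEPT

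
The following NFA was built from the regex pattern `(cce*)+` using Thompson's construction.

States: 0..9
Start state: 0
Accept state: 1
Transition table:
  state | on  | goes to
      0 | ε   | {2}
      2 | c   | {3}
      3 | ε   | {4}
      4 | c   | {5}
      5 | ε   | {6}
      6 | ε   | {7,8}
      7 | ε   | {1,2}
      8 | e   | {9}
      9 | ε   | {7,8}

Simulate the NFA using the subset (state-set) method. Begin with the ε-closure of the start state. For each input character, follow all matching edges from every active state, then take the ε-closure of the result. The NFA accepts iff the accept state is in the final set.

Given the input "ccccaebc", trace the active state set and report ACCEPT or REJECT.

S₀ = ε-closure({0}) = {0,2}
'c' @ 1: {3,4}
'c' @ 2: {1,2,5,6,7,8}  [accepting]
'c' @ 3: {3,4}
'c' @ 4: {1,2,5,6,7,8}  [accepting]
'a' @ 5: {}  — state set empty
rest 'ebc' ignored (set empty)
final: {}; accept 1 not in set

Answer: REJECT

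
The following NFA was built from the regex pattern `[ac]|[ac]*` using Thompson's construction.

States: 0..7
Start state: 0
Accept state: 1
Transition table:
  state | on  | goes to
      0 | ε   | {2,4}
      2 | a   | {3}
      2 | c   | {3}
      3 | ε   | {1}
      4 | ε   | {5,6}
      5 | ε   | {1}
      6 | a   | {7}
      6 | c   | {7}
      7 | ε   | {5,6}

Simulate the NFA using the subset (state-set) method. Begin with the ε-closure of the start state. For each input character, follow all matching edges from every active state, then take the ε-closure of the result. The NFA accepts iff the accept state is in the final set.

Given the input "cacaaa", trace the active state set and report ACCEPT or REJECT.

S₀ = ε-closure({0}) = {0,1,2,4,5,6}
'c' @ 1: {1,3,5,6,7}  [accepting]
'a' @ 2: {1,5,6,7}  [accepting]
'c' @ 3: {1,5,6,7}  [accepting]
'a' @ 4: {1,5,6,7}  [accepting]
'a' @ 5: {1,5,6,7}  [accepting]
'a' @ 6: {1,5,6,7}  [accepting]
final: {1,5,6,7}; accept 1 in set

Answer: ACCEPT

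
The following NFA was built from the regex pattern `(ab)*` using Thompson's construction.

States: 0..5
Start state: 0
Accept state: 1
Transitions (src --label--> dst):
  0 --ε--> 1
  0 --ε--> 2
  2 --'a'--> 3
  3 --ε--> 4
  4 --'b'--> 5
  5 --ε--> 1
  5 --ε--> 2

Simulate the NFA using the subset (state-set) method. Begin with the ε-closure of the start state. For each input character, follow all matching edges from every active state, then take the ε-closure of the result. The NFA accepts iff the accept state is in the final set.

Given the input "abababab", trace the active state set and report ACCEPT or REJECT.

start: ε-closure({0}) = {0,1,2}
'a' @ 1: {3,4}
'b' @ 2: {1,2,5}  [accepting]
'a' @ 3: {3,4}
'b' @ 4: {1,2,5}  [accepting]
'a' @ 5: {3,4}
'b' @ 6: {1,2,5}  [accepting]
'a' @ 7: {3,4}
'b' @ 8: {1,2,5}  [accepting]
after full input: {1,2,5}  (accept=1 in)

Answer: ACCEPT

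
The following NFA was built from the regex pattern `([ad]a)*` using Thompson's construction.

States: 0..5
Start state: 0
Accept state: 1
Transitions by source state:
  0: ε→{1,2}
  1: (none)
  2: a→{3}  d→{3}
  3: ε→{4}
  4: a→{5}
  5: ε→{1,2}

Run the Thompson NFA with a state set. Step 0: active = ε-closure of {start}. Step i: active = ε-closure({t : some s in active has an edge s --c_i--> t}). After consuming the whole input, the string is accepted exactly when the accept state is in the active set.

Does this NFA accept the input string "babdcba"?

S₀ = ε-closure({0}) = {0,1,2}
'b' @ 1: {}  — no active states
rest 'abdcba' ignored (set empty)
final: {}; accept 1 not in set

Answer: REJECT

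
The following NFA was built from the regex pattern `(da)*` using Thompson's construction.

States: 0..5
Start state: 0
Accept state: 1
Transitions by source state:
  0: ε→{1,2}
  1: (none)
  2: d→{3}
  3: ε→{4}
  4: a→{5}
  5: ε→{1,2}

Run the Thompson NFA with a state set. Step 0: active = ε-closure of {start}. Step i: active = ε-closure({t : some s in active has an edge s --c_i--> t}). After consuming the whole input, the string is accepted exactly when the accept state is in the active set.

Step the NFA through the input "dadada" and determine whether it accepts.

Answer: ACCEPT

Steps:
start: ε-closure({0}) = {0,1,2}
'd' @ 1: {3,4}
'a' @ 2: {1,2,5}  [accepting]
'd' @ 3: {3,4}
'a' @ 4: {1,2,5}  [accepting]
'd' @ 5: {3,4}
'a' @ 6: {1,2,5}  [accepting]
after full input: {1,2,5}  (accept=1 in)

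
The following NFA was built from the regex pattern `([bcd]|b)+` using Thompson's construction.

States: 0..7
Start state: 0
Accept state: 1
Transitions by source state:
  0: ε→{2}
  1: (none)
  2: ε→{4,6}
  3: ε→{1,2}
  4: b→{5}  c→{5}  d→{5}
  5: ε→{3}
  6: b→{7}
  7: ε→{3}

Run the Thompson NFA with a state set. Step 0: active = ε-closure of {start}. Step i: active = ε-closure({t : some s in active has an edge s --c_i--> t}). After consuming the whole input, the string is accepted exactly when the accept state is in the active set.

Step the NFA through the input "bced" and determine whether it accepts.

start: ε-closure({0}) = {0,2,4,6}
'b' @ 1: {1,2,3,4,5,6,7}  [accepting]
'c' @ 2: {1,2,3,4,5,6}  [accepting]
'e' @ 3: {}  — state set empty
rest 'd' ignored (set empty)
after full input: {}  (accept=1 not in)

Answer: REJECT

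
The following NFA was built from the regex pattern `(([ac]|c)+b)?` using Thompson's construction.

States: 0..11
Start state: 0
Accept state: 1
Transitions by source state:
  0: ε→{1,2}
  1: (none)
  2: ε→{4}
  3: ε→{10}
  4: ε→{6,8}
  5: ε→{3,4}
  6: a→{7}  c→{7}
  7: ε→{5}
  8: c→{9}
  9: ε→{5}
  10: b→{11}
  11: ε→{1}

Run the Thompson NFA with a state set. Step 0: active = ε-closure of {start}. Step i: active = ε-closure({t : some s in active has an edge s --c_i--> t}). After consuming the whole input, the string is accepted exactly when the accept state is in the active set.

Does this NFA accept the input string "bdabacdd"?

Answer: REJECT

Steps:
S₀ = ε-closure({0}) = {0,1,2,4,6,8}
'b' @ 1: {}  — no active states
rest 'dabacdd' ignored (set empty)
after full input: {}  (accept=1 not in)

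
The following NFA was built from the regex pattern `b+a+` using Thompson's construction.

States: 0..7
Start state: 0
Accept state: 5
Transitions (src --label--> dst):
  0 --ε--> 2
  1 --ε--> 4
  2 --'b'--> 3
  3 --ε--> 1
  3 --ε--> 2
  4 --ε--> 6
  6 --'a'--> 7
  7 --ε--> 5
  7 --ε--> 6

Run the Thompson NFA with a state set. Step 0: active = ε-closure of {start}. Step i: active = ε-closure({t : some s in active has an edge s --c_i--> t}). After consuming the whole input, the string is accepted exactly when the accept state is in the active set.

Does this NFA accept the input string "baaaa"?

start: ε-closure({0}) = {0,2}
'b' @ 1: {1,2,3,4,6}
'a' @ 2: {5,6,7}  (accept∈set)
'a' @ 3: {5,6,7}  (accept∈set)
'a' @ 4: {5,6,7}  (accept∈set)
'a' @ 5: {5,6,7}  (accept∈set)
after full input: {5,6,7}  (accept=5 in)

Answer: ACCEPT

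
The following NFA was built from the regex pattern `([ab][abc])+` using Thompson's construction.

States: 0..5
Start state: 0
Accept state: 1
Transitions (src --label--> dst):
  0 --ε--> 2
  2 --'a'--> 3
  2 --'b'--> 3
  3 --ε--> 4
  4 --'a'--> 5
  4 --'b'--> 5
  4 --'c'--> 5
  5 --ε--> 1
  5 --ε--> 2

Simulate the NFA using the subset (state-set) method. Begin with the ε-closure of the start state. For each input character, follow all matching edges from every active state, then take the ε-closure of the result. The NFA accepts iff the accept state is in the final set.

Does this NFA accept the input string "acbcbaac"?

S₀ = ε-closure({0}) = {0,2}
'a' @ 1: {3,4}
'c' @ 2: {1,2,5}  (accept∈set)
'b' @ 3: {3,4}
'c' @ 4: {1,2,5}  (accept∈set)
'b' @ 5: {3,4}
'a' @ 6: {1,2,5}  (accept∈set)
'a' @ 7: {3,4}
'c' @ 8: {1,2,5}  (accept∈set)
after full input: {1,2,5}  (accept=1 in)

Answer: ACCEPT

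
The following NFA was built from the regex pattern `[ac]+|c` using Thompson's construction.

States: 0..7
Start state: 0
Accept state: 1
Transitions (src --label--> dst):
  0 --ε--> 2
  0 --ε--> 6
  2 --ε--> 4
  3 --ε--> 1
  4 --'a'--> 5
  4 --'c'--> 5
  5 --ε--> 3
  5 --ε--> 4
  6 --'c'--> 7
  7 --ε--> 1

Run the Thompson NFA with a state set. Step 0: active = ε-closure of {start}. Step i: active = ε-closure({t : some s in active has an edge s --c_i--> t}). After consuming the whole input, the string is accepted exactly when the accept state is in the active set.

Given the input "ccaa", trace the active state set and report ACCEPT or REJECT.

initial (ε-close {0}): {0,2,4,6}
'c' @ 1: {1,3,4,5,7}  [accepting]
'c' @ 2: {1,3,4,5}  [accepting]
'a' @ 3: {1,3,4,5}  [accepting]
'a' @ 4: {1,3,4,5}  [accepting]
final: {1,3,4,5}; accept 1 in set

Answer: ACCEPT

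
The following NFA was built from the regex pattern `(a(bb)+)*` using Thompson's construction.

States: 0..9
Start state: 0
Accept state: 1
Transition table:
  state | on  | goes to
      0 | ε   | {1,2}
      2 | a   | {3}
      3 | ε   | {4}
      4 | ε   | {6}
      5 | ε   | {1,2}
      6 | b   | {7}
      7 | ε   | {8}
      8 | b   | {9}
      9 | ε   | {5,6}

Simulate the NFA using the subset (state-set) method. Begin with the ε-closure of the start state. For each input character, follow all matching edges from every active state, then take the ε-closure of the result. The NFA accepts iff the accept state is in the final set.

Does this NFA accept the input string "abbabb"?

start: ε-closure({0}) = {0,1,2}
'a' @ 1: {3,4,6}
'b' @ 2: {7,8}
'b' @ 3: {1,2,5,6,9}  ✓accept
'a' @ 4: {3,4,6}
'b' @ 5: {7,8}
'b' @ 6: {1,2,5,6,9}  ✓accept
after full input: {1,2,5,6,9}  (accept=1 in)

Answer: ACCEPT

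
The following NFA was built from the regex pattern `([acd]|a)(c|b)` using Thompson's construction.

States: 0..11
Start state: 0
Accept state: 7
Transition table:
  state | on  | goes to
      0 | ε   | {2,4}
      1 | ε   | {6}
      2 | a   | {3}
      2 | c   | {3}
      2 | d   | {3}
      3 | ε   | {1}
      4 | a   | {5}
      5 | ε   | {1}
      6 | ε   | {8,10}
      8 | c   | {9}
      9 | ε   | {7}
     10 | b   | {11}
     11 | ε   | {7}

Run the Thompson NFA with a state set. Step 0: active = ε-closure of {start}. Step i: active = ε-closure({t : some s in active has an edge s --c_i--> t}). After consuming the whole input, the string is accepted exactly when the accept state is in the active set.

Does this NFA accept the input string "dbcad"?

initial (ε-close {0}): {0,2,4}
'd' @ 1: {1,3,6,8,10}
'b' @ 2: {7,11}  ✓accept
'c' @ 3: {}  — state set empty
rest 'ad' ignored (set empty)
final: {}; accept 7 not in set

Answer: REJECT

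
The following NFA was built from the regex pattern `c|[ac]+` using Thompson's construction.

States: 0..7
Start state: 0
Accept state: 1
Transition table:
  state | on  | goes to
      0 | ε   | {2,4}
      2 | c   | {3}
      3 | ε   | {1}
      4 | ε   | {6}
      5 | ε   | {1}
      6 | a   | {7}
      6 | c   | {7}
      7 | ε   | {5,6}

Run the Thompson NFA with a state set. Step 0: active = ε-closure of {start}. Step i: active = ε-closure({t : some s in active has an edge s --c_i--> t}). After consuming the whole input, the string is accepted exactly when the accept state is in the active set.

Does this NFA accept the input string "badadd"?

Answer: REJECT

Derivation:
start: ε-closure({0}) = {0,2,4,6}
'b' @ 1: {}  — no active states
rest 'adadd' ignored (set empty)
after full input: {}  (accept=1 not in)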